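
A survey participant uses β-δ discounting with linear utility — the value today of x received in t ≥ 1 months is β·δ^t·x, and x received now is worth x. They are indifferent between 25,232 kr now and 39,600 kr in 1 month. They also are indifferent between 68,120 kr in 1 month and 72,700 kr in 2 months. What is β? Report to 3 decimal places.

β ≈ 0.680

From the later pair, β·δ^1·68120 = β·δ^2·72700; dividing through, δ = 68120/72700 = 0.93700.
Substituting δ into 25232 = β·δ·39600: β = 25232/(37105.254) ≈ 0.680.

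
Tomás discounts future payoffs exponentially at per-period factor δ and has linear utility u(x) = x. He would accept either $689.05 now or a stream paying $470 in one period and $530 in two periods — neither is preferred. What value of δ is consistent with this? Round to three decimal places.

δ ≈ 0.780

Equating present values: 689.05 = 470δ + 530δ².
Rearranged: 530δ² + 470δ − 689.05 = 0.
The positive root is δ = [−470 + √(470² + 4·530·689.05)] / (2·530) = (−470 + 1296.798)/1060 ≈ 0.780.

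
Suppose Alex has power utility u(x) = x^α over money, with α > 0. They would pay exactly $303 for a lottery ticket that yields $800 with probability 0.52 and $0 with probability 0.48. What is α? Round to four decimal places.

α ≈ 0.6735

Since u(0) = 0, the lottery's EU is 0.52·800^α.
Indifference: 303^α = 0.52·800^α, so (303/800)^α = 0.52.
Taking logs: α·ln(303/800) = ln(0.52), so α = -0.6539265 / -0.9708789 ≈ 0.6735.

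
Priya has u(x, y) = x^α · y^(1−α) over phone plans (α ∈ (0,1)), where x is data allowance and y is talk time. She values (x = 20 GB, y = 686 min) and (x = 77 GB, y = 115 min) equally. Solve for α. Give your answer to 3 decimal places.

α ≈ 0.570

Indifference: 20^α · 686^(1−α) = 77^α · 115^(1−α).
Rearrange to (20/77)^α = (115/686)^(1−α) and take logs: α·-1.348073 = (1−α)·-1.785945.
With A = -1.348073 and B = -1.785945: α·A = (1−α)·B, so α = B/(A+B) = -1.785945/-3.134018 ≈ 0.570.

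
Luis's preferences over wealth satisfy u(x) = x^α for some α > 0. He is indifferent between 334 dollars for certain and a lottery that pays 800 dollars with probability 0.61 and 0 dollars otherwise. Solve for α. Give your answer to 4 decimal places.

Since u(0) = 0, the lottery's EU is 0.61·800^α.
Setting u(334) equal to that: 334^α = 0.61·800^α ⇒ (334/800)^α = 0.61.
Taking logs: α·ln(334/800) = ln(0.61), so α = -0.4942963 / -0.8734707 ≈ 0.5659.

α ≈ 0.5659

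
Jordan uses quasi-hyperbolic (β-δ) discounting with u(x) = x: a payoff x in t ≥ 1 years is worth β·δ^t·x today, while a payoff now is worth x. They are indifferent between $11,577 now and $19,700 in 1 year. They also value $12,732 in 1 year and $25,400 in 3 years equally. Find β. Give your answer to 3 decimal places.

Both payoffs in the second observation are in the future, so β drops out: δ^1·12732 = δ^3·25400 ⇒ δ^2 = 12732/25400 = 0.50126, so δ = 0.70800.
Substituting δ into 11577 = β·δ·19700: β = 11577/(13947.542) ≈ 0.830.

β ≈ 0.830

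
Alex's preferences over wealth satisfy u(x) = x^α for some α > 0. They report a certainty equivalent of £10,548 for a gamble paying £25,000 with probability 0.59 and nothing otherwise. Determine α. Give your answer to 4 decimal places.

α ≈ 0.6114

The lottery's expected utility is 0.59·u(25000) + 0.41·u(0) = 0.59·25000^α (since u(0) = 0 for α > 0).
Setting u(10548) equal to that: 10548^α = 0.59·25000^α ⇒ (10548/25000)^α = 0.59.
α = ln(0.59) / ln(10548/25000) = -0.5276327/-0.8629396 ≈ 0.6114.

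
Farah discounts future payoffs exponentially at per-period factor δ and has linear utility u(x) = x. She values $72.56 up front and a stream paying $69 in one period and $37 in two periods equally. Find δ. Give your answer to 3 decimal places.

δ ≈ 0.750

Present value of the stream is 69·δ + 37·δ². Indifference gives 69δ + 37δ² = 72.56.
So 37δ² + 69δ − 72.56 = 0.
The positive root is δ = [−69 + √(69² + 4·37·72.56)] / (2·37) = (−69 + 124.499)/74 ≈ 0.750.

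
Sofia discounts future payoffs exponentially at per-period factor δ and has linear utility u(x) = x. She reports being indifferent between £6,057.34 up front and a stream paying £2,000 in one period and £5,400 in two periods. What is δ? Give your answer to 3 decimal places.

δ ≈ 0.890

The stream is worth 2000δ + 5400δ² today, so 2000δ + 5400δ² = 6057.34.
That is, 5400δ² + 2000δ − 6057.34 = 0, a quadratic in δ.
The positive root is δ = [−2000 + √(2000² + 4·5400·6057.34)] / (2·5400) = (−2000 + 11612.000)/10800 ≈ 0.890.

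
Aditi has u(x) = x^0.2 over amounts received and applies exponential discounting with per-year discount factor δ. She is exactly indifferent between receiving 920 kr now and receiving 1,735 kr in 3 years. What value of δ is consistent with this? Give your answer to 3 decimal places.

δ ≈ 0.959

Indifference means u(920) = δ^3 · u(1735), so δ^3 = u(920)/u(1735).
With u(x) = x^0.2: δ^3 = 920^0.2/1735^0.2 = (920/1735)^0.2 = 0.88084.
So δ = 0.88084^(1/3) ≈ 0.959.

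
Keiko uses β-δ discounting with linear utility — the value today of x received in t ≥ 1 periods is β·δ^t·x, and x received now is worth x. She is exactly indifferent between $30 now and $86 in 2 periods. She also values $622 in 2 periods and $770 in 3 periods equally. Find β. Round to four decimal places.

From the later pair, β·δ^2·622 = β·δ^3·770; dividing through, δ = 622/770 = 0.80779.
Now use the now-vs-future pair: 30 = β·δ^2·86 gives β = 30/(0.65253·86) ≈ 0.5346.

β ≈ 0.5346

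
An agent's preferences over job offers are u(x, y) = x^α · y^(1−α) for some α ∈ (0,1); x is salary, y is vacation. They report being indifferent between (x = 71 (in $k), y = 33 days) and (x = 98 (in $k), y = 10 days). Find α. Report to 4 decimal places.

Set the two utilities equal: 71^α·33^(1−α) = 98^α·10^(1−α).
Taking logs: α·ln 71 + (1−α)·ln 33 = α·ln 98 + (1−α)·ln 10, i.e. α·-0.3222876 = (1−α)·-1.1939225.
Thus α·(-1.5162101) = -1.1939225, so α = -1.1939225/-1.5162101 ≈ 0.7874.

α ≈ 0.7874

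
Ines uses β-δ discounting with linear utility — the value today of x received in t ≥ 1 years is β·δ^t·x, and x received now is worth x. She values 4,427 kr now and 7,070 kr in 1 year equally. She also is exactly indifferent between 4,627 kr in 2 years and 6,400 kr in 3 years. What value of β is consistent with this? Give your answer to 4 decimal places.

Both payoffs in the second observation are in the future, so β drops out: δ^2·4627 = δ^3·6400 ⇒ δ = 4627/6400 = 0.72297.
Now use the now-vs-future pair: 4427 = β·δ·7070 gives β = 4427/(0.72297·7070) ≈ 0.8661.

β ≈ 0.8661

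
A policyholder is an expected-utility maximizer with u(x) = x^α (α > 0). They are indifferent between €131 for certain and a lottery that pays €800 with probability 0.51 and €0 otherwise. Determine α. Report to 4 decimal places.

The lottery's expected utility is 0.51·u(800) + 0.49·u(0) = 0.51·800^α (since u(0) = 0 for α > 0).
Equating: 131^α = 0.51·800^α, i.e. 0.1638^α = 0.51.
α = ln(0.51) / ln(131/800) = -0.6733446/-1.8094144 ≈ 0.3721.

α ≈ 0.3721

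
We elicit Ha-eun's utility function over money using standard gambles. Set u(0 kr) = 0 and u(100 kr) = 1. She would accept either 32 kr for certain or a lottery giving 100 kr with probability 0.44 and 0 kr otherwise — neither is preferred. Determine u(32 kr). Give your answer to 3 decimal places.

0.440

By the standard-gamble method, u(32 kr) is just the indifference probability on the best outcome: 0.44.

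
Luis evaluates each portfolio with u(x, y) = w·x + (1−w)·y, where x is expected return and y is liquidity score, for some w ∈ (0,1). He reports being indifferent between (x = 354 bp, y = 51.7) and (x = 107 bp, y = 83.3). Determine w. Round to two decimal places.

w = 0.11

Indifference: w·354 + (1−w)·51.7 = w·107 + (1−w)·83.3.
Rearranging, 247·w − 31.6·(1−w) = 0.
Hence w = 31.6/(247+31.6) = 31.6/278.6 = 0.11.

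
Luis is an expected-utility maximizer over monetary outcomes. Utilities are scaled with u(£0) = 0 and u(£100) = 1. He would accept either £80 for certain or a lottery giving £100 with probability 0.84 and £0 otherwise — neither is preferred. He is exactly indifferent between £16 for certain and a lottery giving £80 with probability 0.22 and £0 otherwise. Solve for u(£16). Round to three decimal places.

0.185

The first gamble pins u(£80): it must equal 0.84·1 + 0.16·0 = 0.84.
Then u(£16) = 0.22·u(£80) + 0.78·u(£0) = 0.22·0.84 + 0.78·0.00 = 0.1848.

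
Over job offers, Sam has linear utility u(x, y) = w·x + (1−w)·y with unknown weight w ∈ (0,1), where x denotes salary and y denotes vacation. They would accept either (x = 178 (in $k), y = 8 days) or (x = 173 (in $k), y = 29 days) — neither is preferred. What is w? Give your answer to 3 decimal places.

w = 0.808

u(178,8) = u(173,29) means w·178 + (1−w)·8 = w·173 + (1−w)·29.
Rearranging, 5·w − 21·(1−w) = 0.
So w/(1−w) = 21/5 = 4.2000, giving w = 21/(5+21) = 0.808.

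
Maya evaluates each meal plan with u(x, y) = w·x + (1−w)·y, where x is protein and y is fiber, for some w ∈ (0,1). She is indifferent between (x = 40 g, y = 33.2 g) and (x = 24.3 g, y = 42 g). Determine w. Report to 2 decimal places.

w = 0.36

Indifference: w·40 + (1−w)·33.2 = w·24.3 + (1−w)·42.
Rearranging, 15.7·w − 8.8·(1−w) = 0.
Hence w = 8.8/(15.7+8.8) = 8.8/24.5 = 0.36.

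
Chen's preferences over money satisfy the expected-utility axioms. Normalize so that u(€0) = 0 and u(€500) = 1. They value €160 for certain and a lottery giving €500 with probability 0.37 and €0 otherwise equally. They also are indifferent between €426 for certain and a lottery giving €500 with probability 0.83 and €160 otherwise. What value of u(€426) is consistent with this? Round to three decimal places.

0.893

First, u(€160) = 0.37·u(€500) + 0.63·u(€0) = 0.37.
Then u(€426) = 0.83·u(€500) + 0.17·u(€160) = 0.83·1.00 + 0.17·0.37 = 0.8929.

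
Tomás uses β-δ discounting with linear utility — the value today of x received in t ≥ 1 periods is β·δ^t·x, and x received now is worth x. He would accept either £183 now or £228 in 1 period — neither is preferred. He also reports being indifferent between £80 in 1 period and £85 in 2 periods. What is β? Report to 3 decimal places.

The second indifference involves only future payoffs, so β cancels: β·δ^1·80 = β·δ^2·85, giving δ = 80/85 = 0.94118.
Now use the now-vs-future pair: 183 = β·δ·228 gives β = 183/(0.94118·228) ≈ 0.853.

β ≈ 0.853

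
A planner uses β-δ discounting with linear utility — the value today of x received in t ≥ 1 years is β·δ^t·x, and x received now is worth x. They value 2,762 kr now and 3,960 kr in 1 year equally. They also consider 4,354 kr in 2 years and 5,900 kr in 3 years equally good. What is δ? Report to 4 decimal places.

δ ≈ 0.7380

The second indifference involves only future payoffs, so β cancels: β·δ^2·4354 = β·δ^3·5900, giving δ = 4354/5900 = 0.73797.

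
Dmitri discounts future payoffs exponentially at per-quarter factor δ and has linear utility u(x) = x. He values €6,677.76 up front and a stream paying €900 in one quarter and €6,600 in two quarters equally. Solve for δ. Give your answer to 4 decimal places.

The stream is worth 900δ + 6600δ² today, so 900δ + 6600δ² = 6677.76.
That is, 6600δ² + 900δ − 6677.76 = 0, a quadratic in δ.
δ = (−900 + √(900² + 4·6600·6677.76)) / (2·6600) = (−900 + √177102864.00) / 13200 ≈ 0.9400.

δ ≈ 0.9400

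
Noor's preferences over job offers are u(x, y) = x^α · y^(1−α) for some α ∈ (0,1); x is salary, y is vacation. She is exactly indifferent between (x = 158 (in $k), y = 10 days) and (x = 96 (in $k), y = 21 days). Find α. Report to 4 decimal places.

Set the two utilities equal: 158^α·10^(1−α) = 96^α·21^(1−α).
(158/96)^α = (21/10)^(1−α); take logs: α·ln(158/96) = (1−α)·ln(21/10), i.e. α·0.4982468 = (1−α)·0.7419373.
So α/(1−α) = (0.7419373)/(0.4982468) = 1.4890960, and α = 1.4890960/2.4890960 ≈ 0.5982.

α ≈ 0.5982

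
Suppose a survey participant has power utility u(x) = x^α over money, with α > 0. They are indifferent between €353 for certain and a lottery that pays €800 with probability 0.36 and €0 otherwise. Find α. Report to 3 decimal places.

EU(lottery) = 0.36·800^α + 0.64·0 = 0.36·800^α.
Equating: 353^α = 0.36·800^α, i.e. 0.4412^α = 0.36.
Take logs: α = ln 0.36 / ln(353/800) ≈ 1.24874.

α ≈ 1.249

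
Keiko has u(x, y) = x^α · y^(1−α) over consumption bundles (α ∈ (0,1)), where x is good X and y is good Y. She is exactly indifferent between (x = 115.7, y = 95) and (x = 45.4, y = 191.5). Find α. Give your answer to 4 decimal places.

The Cobb–Douglas utilities coincide, so 115.7^α·95^(1−α) = 45.4^α·191.5^(1−α).
Taking logs: α·ln 115.7 + (1−α)·ln 95 = α·ln 45.4 + (1−α)·ln 191.5, i.e. α·0.9354885 = (1−α)·0.7010109.
Thus α·(1.6364994) = 0.7010109, so α = 0.7010109/1.6364994 ≈ 0.4284.

α ≈ 0.4284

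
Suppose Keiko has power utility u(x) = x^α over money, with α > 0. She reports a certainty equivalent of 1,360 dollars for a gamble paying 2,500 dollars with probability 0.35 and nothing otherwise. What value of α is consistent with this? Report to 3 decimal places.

Since u(0) = 0, the lottery's EU is 0.35·2500^α.
Indifference: 1360^α = 0.35·2500^α, so (1360/2500)^α = 0.35.
Taking logs: α·ln(1360/2500) = ln(0.35), so α = -1.049822 / -0.608806 ≈ 1.724.

α ≈ 1.724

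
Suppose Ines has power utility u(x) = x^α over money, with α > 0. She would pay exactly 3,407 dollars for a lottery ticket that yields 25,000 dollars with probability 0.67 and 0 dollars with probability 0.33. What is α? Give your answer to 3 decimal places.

EU(lottery) = 0.67·25000^α + 0.33·0 = 0.67·25000^α.
Indifference: 3407^α = 0.67·25000^α, so (3407/25000)^α = 0.67.
α = ln(0.67) / ln(3407/25000) = -0.400478/-1.993044 ≈ 0.201.

α ≈ 0.201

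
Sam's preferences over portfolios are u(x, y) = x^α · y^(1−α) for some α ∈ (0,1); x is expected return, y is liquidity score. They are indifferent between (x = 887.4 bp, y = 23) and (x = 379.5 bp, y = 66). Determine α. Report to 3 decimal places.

α ≈ 0.554

The Cobb–Douglas utilities coincide, so 887.4^α·23^(1−α) = 379.5^α·66^(1−α).
Rearrange to (887.4/379.5)^α = (66/23)^(1−α) and take logs: α·0.849441 = (1−α)·1.054161.
So α/(1−α) = (1.054161)/(0.849441) = 1.241006, and α = 1.241006/2.241006 ≈ 0.554.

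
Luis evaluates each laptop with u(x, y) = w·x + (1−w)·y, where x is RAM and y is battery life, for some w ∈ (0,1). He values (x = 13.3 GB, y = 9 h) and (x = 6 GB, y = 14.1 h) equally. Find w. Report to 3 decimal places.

u(13.3,9) = u(6,14.1) means w·13.3 + (1−w)·9 = w·6 + (1−w)·14.1.
Collecting terms: w·7.3 = (1−w)·5.1.
So w/(1−w) = 5.1/7.3 = 0.6986, giving w = 5.1/(7.3+5.1) = 0.411.

w = 0.411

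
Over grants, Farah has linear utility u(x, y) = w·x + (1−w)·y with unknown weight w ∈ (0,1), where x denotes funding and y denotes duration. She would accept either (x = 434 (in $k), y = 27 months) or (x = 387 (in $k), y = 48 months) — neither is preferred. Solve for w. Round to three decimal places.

u(434,27) = u(387,48) means w·434 + (1−w)·27 = w·387 + (1−w)·48.
w·(434−387) = (1−w)·(48−27), i.e. w·47 = (1−w)·21.
The marginal rate of substitution is 21/47, so w = 21/(47+21) = 0.309.

w = 0.309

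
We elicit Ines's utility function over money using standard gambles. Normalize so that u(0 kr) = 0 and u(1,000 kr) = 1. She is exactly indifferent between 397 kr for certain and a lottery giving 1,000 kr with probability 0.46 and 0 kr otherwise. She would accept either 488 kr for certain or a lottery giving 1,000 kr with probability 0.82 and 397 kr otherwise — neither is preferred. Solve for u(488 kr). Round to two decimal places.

The first gamble pins u(397 kr): it must equal 0.46·1 + 0.54·0 = 0.46.
Then u(488 kr) = 0.82·u(1,000 kr) + 0.18·u(397 kr) = 0.82·1.00 + 0.18·0.46 = 0.9028.

0.90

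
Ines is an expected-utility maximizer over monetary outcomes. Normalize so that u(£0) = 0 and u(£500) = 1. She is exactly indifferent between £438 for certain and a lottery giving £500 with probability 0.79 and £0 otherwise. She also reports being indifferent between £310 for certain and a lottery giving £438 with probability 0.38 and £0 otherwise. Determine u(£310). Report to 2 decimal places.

0.30

From the first indifference, u(£438) = 0.79·u(£500) + 0.21·u(£0) = 0.79·1 + 0.21·0 = 0.79.
Chaining: u(£310) = 0.38·0.79 + 0.62·0.00 = 0.3002.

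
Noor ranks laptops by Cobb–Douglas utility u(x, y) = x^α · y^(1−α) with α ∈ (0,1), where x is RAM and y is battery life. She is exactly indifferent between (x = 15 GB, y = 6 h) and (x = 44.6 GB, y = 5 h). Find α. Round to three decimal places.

Indifference: 15^α · 6^(1−α) = 44.6^α · 5^(1−α).
Rearrange to (15/44.6)^α = (5/6)^(1−α) and take logs: α·-1.089684 = (1−α)·-0.182322.
So α/(1−α) = (-0.182322)/(-1.089684) = 0.167316, and α = 0.167316/1.167316 ≈ 0.143.

α ≈ 0.143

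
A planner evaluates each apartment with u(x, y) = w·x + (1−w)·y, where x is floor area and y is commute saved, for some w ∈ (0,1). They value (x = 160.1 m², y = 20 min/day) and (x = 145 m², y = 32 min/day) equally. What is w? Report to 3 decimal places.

w = 0.443

u(160.1,20) = u(145,32) means w·160.1 + (1−w)·20 = w·145 + (1−w)·32.
Rearranging, 15.1·w − 12·(1−w) = 0.
Hence w = 12/(15.1+12) = 12/27.1 = 0.443.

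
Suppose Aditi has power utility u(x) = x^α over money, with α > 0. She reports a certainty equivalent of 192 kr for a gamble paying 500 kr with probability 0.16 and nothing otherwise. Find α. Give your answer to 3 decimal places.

EU(lottery) = 0.16·500^α + 0.84·0 = 0.16·500^α.
Setting u(192) equal to that: 192^α = 0.16·500^α ⇒ (192/500)^α = 0.16.
α = ln(0.16) / ln(192/500) = -1.832581/-0.957113 ≈ 1.915.

α ≈ 1.915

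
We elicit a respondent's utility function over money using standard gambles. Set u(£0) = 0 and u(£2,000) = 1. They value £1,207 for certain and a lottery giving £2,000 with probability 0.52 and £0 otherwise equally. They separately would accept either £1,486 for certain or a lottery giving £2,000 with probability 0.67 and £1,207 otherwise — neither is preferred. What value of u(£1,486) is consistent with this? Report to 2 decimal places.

0.84

From the first indifference, u(£1,207) = 0.52·u(£2,000) + 0.48·u(£0) = 0.52·1 + 0.48·0 = 0.52.
Chaining: u(£1,486) = 0.67·1.00 + 0.33·0.52 = 0.8416.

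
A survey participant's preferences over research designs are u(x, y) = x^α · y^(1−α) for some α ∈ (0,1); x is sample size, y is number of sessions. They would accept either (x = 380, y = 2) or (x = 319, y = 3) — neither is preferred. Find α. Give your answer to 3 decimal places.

Set the two utilities equal: 380^α·2^(1−α) = 319^α·3^(1−α).
(380/319)^α = (3/2)^(1−α); take logs: α·ln(380/319) = (1−α)·ln(3/2), i.e. α·0.174980 = (1−α)·0.405465.
With A = 0.174980 and B = 0.405465: α·A = (1−α)·B, so α = B/(A+B) = 0.405465/0.580445 ≈ 0.699.

α ≈ 0.699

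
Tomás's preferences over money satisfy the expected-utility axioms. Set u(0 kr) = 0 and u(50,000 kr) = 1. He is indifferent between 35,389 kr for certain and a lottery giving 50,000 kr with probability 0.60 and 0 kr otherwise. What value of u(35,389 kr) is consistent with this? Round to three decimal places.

0.600

By the standard-gamble method, u(35,389 kr) is just the indifference probability on the best outcome: 0.60.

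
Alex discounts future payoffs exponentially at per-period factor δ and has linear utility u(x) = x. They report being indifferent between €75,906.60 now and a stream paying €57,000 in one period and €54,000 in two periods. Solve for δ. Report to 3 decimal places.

δ ≈ 0.770

Equating present values: 75906.60 = 57000δ + 54000δ².
That is, 54000δ² + 57000δ − 75906.60 = 0, a quadratic in δ.
The positive root is δ = [−57000 + √(57000² + 4·54000·75906.60)] / (2·54000) = (−57000 + 140160.000)/108000 ≈ 0.770.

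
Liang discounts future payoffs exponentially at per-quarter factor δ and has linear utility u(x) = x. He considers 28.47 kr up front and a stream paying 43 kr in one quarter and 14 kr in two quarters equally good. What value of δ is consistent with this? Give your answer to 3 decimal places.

Equating present values: 28.47 = 43δ + 14δ².
Rearranged: 14δ² + 43δ − 28.47 = 0.
The positive root is δ = [−43 + √(43² + 4·14·28.47)] / (2·14) = (−43 + 58.680)/28 ≈ 0.560.

δ ≈ 0.560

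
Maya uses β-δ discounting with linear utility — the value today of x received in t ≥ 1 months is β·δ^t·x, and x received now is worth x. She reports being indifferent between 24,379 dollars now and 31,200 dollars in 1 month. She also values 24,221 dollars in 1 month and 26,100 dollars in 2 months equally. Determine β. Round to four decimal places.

β ≈ 0.8420

The second indifference involves only future payoffs, so β cancels: β·δ^1·24221 = β·δ^2·26100, giving δ = 24221/26100 = 0.92801.
Now use the now-vs-future pair: 24379 = β·δ·31200 gives β = 24379/(0.92801·31200) ≈ 0.8420.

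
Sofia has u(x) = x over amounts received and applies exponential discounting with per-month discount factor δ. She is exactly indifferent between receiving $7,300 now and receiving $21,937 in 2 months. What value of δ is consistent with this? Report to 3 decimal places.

δ ≈ 0.577

The payoff in 2 months is discounted by δ^2, so u(7300) = δ^2·u(21937) and δ^2 = u(7300)/u(21937).
With u(x) = x: δ^2 = 7300/21937 = 0.33277.
So δ = 0.33277^(1/2) ≈ 0.577.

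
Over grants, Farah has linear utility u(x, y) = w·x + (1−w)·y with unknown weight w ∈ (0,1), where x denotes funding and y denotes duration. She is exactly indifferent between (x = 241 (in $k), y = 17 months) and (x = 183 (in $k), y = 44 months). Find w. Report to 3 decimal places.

u(241,17) = u(183,44) means w·241 + (1−w)·17 = w·183 + (1−w)·44.
Collecting terms: w·58 = (1−w)·27.
So w/(1−w) = 27/58 = 0.4655, giving w = 27/(58+27) = 0.318.

w = 0.318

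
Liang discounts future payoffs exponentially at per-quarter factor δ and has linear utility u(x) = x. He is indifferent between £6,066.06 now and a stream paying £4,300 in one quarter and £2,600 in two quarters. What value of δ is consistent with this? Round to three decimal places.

δ ≈ 0.910

Present value of the stream is 4300·δ + 2600·δ². Indifference gives 4300δ + 2600δ² = 6066.06.
So 2600δ² + 4300δ − 6066.06 = 0.
δ = (−4300 + √(4300² + 4·2600·6066.06)) / (2·2600) = (−4300 + √81577024.00) / 5200 ≈ 0.910.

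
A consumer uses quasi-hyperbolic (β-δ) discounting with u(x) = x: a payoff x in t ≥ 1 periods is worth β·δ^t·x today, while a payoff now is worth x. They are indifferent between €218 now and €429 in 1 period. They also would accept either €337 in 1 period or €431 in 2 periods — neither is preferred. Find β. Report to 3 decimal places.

The second indifference involves only future payoffs, so β cancels: β·δ^1·337 = β·δ^2·431, giving δ = 337/431 = 0.78190.
The first indifference: 218 = β·δ·429, so β = 218/(δ·429) = 218/(0.78190·429) ≈ 0.650.

β ≈ 0.650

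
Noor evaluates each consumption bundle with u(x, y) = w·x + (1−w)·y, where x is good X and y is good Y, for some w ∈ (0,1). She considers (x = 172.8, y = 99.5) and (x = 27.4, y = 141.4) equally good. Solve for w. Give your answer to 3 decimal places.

w = 0.224

Equating utilities: w·172.8 + (1−w)·99.5 = w·27.4 + (1−w)·141.4.
Rearranging, 145.4·w − 41.9·(1−w) = 0.
So w/(1−w) = 41.9/145.4 = 0.2882, giving w = 41.9/(145.4+41.9) = 0.224.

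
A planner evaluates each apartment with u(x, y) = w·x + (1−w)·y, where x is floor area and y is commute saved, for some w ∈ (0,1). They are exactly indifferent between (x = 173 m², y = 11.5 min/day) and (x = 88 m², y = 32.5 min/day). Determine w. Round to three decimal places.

Indifference: w·173 + (1−w)·11.5 = w·88 + (1−w)·32.5.
Collecting terms: w·85 = (1−w)·21.
The marginal rate of substitution is 21/85, so w = 21/(85+21) = 0.198.

w = 0.198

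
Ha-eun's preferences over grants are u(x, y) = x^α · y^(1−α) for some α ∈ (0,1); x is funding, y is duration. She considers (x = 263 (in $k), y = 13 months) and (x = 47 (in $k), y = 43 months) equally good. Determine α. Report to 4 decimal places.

α ≈ 0.4099

The Cobb–Douglas utilities coincide, so 263^α·13^(1−α) = 47^α·43^(1−α).
Rearrange to (263/47)^α = (43/13)^(1−α) and take logs: α·1.7220064 = (1−α)·1.1962508.
With A = 1.7220064 and B = 1.1962508: α·A = (1−α)·B, so α = B/(A+B) = 1.1962508/2.9182572 ≈ 0.4099.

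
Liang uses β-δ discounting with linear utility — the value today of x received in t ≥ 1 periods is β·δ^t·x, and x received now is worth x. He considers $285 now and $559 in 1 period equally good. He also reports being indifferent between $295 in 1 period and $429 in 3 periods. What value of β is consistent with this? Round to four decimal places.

β ≈ 0.6148

From the later pair, β·δ^1·295 = β·δ^3·429; dividing through, δ^2 = 295/429 = 0.68765, so δ = 0.82924.
Now use the now-vs-future pair: 285 = β·δ·559 gives β = 285/(0.82924·559) ≈ 0.6148.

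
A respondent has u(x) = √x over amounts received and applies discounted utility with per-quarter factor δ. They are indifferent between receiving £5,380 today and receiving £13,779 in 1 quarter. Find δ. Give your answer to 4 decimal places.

The payoff in 1 quarter is discounted by δ, so u(5380) = δ·u(13779) and δ = u(5380)/u(13779).
With u(x) = √x: δ = √5380/√13779 = √(5380/13779) = 0.62486.

δ ≈ 0.6249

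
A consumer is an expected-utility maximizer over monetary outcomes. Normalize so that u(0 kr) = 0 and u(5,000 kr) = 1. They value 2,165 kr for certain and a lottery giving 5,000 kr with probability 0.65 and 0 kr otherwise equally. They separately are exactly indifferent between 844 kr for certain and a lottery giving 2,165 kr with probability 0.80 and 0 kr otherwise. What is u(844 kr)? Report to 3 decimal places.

0.520

First, u(2,165 kr) = 0.65·u(5,000 kr) + 0.35·u(0 kr) = 0.65.
The second indifference gives u(844 kr) = 0.80·u(2,165 kr) + 0.20·u(0 kr) = 0.80·0.65 + 0.20·0.00 = 0.5200.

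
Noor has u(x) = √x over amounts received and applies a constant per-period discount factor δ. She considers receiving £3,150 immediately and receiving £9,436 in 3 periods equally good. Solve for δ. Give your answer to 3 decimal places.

Equating discounted utilities: u(3150) = δ^3·u(9436) ⇒ δ^3 = u(3150)/u(9436).
Since u(x) = √x, δ^3 = √(3150/9436) = 0.57778.
Hence δ = (0.57778)^(1/3) = 0.83289.

δ ≈ 0.833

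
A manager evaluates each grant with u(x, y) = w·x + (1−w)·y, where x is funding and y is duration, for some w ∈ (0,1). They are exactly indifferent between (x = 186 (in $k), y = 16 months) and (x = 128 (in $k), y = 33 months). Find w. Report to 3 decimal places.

Indifference: w·186 + (1−w)·16 = w·128 + (1−w)·33.
Rearranging, 58·w − 17·(1−w) = 0.
So w/(1−w) = 17/58 = 0.2931, giving w = 17/(58+17) = 0.227.

w = 0.227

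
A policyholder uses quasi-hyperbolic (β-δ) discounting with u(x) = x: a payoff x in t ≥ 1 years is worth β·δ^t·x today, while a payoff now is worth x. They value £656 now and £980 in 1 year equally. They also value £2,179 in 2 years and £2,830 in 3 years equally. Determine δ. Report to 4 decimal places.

δ ≈ 0.7700

From the later pair, β·δ^2·2179 = β·δ^3·2830; dividing through, δ = 2179/2830 = 0.76996.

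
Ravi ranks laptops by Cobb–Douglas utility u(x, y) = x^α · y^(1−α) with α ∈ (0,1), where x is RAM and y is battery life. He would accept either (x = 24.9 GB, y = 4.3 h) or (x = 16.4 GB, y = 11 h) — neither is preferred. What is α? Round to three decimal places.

α ≈ 0.692

Indifference: 24.9^α · 4.3^(1−α) = 16.4^α · 11^(1−α).
Taking logs: α·ln 24.9 + (1−α)·ln 4.3 = α·ln 16.4 + (1−α)·ln 11, i.e. α·0.417586 = (1−α)·0.939280.
Thus α·(1.356866) = 0.939280, so α = 0.939280/1.356866 ≈ 0.692.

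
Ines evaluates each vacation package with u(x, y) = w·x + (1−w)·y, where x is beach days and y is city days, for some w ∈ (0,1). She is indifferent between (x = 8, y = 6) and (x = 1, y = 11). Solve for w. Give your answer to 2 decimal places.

w = 0.42

Indifference: w·8 + (1−w)·6 = w·1 + (1−w)·11.
w·(8−1) = (1−w)·(11−6), i.e. w·7 = (1−w)·5.
Hence w = 5/(7+5) = 5/12 = 0.42.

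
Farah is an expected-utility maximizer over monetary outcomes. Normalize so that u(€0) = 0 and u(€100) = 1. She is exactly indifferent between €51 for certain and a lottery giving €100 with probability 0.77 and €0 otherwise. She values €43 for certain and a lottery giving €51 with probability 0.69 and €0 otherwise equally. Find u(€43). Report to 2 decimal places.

0.53

The first gamble pins u(€51): it must equal 0.77·1 + 0.23·0 = 0.77.
Then u(€43) = 0.69·u(€51) + 0.31·u(€0) = 0.69·0.77 + 0.31·0.00 = 0.5313.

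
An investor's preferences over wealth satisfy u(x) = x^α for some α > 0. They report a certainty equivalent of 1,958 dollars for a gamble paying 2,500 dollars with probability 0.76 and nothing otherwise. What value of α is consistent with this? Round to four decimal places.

Since u(0) = 0, the lottery's EU is 0.76·2500^α.
Setting u(1958) equal to that: 1958^α = 0.76·2500^α ⇒ (1958/2500)^α = 0.76.
α = ln(0.76) / ln(1958/2500) = -0.2744368/-0.2443672 ≈ 1.1231.

α ≈ 1.1231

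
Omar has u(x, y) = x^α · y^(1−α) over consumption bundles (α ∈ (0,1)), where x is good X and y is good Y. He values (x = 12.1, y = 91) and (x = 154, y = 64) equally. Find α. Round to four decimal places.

α ≈ 0.1216

Set the two utilities equal: 12.1^α·91^(1−α) = 154^α·64^(1−α).
Taking logs: α·ln 12.1 + (1−α)·ln 91 = α·ln 154 + (1−α)·ln 64, i.e. α·-2.5437471 = (1−α)·-0.3519764.
So α/(1−α) = (-0.3519764)/(-2.5437471) = 0.1383693, and α = 0.1383693/1.1383693 ≈ 0.1216.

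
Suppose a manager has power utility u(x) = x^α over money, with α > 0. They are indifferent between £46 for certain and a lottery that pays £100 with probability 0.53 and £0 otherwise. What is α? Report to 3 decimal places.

Since u(0) = 0, the lottery's EU is 0.53·100^α.
Setting u(46) equal to that: 46^α = 0.53·100^α ⇒ (46/100)^α = 0.53.
α = ln(0.53) / ln(46/100) = -0.634878/-0.776529 ≈ 0.818.

α ≈ 0.818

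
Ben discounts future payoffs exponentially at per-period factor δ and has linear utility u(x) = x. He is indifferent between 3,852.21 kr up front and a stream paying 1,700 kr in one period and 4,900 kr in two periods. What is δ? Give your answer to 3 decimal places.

δ ≈ 0.730

Present value of the stream is 1700·δ + 4900·δ². Indifference gives 1700δ + 4900δ² = 3852.21.
That is, 4900δ² + 1700δ − 3852.21 = 0, a quadratic in δ.
By the quadratic formula (taking the positive root), δ = (−1700 + √78393316.00) / 9800 ≈ 0.730.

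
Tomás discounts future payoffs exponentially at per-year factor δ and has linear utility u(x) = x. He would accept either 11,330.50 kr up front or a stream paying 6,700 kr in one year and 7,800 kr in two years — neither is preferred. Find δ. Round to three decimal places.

The stream is worth 6700δ + 7800δ² today, so 6700δ + 7800δ² = 11330.50.
So 7800δ² + 6700δ − 11330.50 = 0.
By the quadratic formula (taking the positive root), δ = (−6700 + √398401600.00) / 15600 ≈ 0.850.

δ ≈ 0.850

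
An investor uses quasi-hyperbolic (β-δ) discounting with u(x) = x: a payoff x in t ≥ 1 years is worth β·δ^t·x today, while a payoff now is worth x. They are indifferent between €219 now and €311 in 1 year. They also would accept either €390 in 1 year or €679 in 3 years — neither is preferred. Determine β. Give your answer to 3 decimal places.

The second indifference involves only future payoffs, so β cancels: β·δ^1·390 = β·δ^3·679, giving δ^2 = 390/679 = 0.57437, so δ = 0.75787.
The first indifference: 219 = β·δ·311, so β = 219/(δ·311) = 219/(0.75787·311) ≈ 0.929.

β ≈ 0.929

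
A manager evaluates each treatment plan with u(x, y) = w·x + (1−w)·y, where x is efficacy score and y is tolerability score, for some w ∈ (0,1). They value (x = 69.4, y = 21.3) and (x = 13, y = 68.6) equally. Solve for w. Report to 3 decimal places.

w = 0.456

u(69.4,21.3) = u(13,68.6) means w·69.4 + (1−w)·21.3 = w·13 + (1−w)·68.6.
Rearranging, 56.4·w − 47.3·(1−w) = 0.
So w/(1−w) = 47.3/56.4 = 0.8387, giving w = 47.3/(56.4+47.3) = 0.456.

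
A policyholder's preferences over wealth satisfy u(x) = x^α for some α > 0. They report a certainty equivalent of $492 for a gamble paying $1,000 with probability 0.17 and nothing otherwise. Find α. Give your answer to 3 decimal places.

α ≈ 2.498

Since u(0) = 0, the lottery's EU is 0.17·1000^α.
Setting u(492) equal to that: 492^α = 0.17·1000^α ⇒ (492/1000)^α = 0.17.
Take logs: α = ln 0.17 / ln(492/1000) ≈ 2.49826.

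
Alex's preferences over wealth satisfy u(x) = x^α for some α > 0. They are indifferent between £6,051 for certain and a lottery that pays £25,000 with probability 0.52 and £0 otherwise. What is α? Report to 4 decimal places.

α ≈ 0.4609

Since u(0) = 0, the lottery's EU is 0.52·25000^α.
Indifference: 6051^α = 0.52·25000^α, so (6051/25000)^α = 0.52.
Taking logs: α·ln(6051/25000) = ln(0.52), so α = -0.6539265 / -1.4186523 ≈ 0.4609.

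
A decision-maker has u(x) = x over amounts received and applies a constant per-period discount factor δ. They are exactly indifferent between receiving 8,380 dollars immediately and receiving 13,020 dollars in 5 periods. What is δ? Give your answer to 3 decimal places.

δ ≈ 0.916

Equating discounted utilities: u(8380) = δ^5·u(13020) ⇒ δ^5 = u(8380)/u(13020).
With u(x) = x: δ^5 = 8380/13020 = 0.64363.
Hence δ = (0.64363)^(1/5) = 0.91564.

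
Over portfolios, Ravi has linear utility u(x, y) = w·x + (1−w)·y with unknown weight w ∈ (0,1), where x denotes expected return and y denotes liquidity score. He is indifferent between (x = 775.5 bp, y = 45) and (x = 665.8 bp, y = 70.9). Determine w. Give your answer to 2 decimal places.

Indifference: w·775.5 + (1−w)·45 = w·665.8 + (1−w)·70.9.
Collecting terms: w·109.7 = (1−w)·25.9.
So w/(1−w) = 25.9/109.7 = 0.2361, giving w = 25.9/(109.7+25.9) = 0.19.

w = 0.19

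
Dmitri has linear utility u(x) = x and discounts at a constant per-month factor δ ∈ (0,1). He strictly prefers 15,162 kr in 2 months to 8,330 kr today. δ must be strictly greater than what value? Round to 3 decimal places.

δ > 0.741

Comparing present values: 8330 < δ^2·15162.
Dividing by 15162: δ^2 > 0.54940. Both sides are positive, so the square root keeps the direction.
δ > (8330/15162)^(1/2) ≈ 0.741.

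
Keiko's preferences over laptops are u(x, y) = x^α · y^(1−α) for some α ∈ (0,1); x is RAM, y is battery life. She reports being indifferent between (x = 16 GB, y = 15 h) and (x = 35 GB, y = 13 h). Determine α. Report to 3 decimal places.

The Cobb–Douglas utilities coincide, so 16^α·15^(1−α) = 35^α·13^(1−α).
Taking logs: α·ln 16 + (1−α)·ln 15 = α·ln 35 + (1−α)·ln 13, i.e. α·-0.782759 = (1−α)·-0.143101.
With A = -0.782759 and B = -0.143101: α·A = (1−α)·B, so α = B/(A+B) = -0.143101/-0.925860 ≈ 0.155.

α ≈ 0.155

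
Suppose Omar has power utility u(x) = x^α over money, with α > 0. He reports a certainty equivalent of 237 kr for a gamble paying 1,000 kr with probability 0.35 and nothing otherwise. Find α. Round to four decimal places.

The lottery's expected utility is 0.35·u(1000) + 0.65·u(0) = 0.35·1000^α (since u(0) = 0 for α > 0).
Equating: 237^α = 0.35·1000^α, i.e. 0.2370^α = 0.35.
Take logs: α = ln 0.35 / ln(237/1000) ≈ 0.729198.

α ≈ 0.7292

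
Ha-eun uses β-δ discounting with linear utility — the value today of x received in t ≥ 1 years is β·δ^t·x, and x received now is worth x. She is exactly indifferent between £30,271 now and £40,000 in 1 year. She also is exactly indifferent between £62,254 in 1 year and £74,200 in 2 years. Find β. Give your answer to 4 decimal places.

Both payoffs in the second observation are in the future, so β drops out: δ^1·62254 = δ^2·74200 ⇒ δ = 62254/74200 = 0.83900.
The first indifference: 30271 = β·δ·40000, so β = 30271/(δ·40000) = 30271/(0.83900·40000) ≈ 0.9020.

β ≈ 0.9020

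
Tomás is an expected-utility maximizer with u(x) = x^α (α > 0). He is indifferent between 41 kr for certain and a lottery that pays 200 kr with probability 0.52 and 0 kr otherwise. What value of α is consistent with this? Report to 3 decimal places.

α ≈ 0.413

EU(lottery) = 0.52·200^α + 0.48·0 = 0.52·200^α.
Setting u(41) equal to that: 41^α = 0.52·200^α ⇒ (41/200)^α = 0.52.
Take logs: α = ln 0.52 / ln(41/200) ≈ 0.41264.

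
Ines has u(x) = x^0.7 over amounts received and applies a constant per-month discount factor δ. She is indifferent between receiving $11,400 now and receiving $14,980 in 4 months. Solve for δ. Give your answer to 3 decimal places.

The payoff in 4 months is discounted by δ^4, so u(11400) = δ^4·u(14980) and δ^4 = u(11400)/u(14980).
Since u(x) = x^0.7, δ^4 = (11400/14980)^0.7 = 0.76101^0.7 = 0.82599.
Hence δ = (0.82599)^(1/4) = 0.95333.

δ ≈ 0.953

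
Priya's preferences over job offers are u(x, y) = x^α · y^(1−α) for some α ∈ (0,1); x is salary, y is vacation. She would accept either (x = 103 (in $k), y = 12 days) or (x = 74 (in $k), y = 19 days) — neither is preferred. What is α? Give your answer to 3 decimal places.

α ≈ 0.582

Set the two utilities equal: 103^α·12^(1−α) = 74^α·19^(1−α).
(103/74)^α = (19/12)^(1−α); take logs: α·ln(103/74) = (1−α)·ln(19/12), i.e. α·0.330664 = (1−α)·0.459532.
Thus α·(0.790196) = 0.459532, so α = 0.459532/0.790196 ≈ 0.582.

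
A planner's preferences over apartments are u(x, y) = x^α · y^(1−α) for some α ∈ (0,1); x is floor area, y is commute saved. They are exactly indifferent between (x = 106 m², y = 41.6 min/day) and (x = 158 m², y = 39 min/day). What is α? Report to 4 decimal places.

The Cobb–Douglas utilities coincide, so 106^α·41.6^(1−α) = 158^α·39^(1−α).
(106/158)^α = (39/41.6)^(1−α); take logs: α·ln(106/158) = (1−α)·ln(39/41.6), i.e. α·-0.3991559 = (1−α)·-0.0645385.
Thus α·(-0.4636944) = -0.0645385, so α = -0.0645385/-0.4636944 ≈ 0.1392.

α ≈ 0.1392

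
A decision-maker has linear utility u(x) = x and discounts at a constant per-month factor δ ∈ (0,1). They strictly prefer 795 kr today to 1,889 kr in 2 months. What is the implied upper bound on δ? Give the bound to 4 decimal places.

δ < 0.6487

Under u(x) = x this choice says 795 > δ^2·1889.
Hence δ^2 < 795/1889 = 0.42086, and x ↦ x^(1/2) is increasing on (0,∞).
δ < (795/1889)^(1/2) ≈ 0.6487.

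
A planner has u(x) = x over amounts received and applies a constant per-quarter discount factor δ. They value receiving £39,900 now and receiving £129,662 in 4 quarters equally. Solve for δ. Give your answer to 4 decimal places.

δ ≈ 0.7448

Equating discounted utilities: u(39900) = δ^4·u(129662) ⇒ δ^4 = u(39900)/u(129662).
With u(x) = x: δ^4 = 39900/129662 = 0.30772.
Taking the 4th root: δ = 0.30772^(1/4) ≈ 0.7448.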